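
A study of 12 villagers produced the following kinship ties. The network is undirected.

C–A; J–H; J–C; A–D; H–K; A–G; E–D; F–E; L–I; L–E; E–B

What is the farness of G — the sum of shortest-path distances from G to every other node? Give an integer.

37

Distances from G: A:1, B:4, C:2, D:2, E:3, F:4, H:4, I:5, J:3, K:5, L:4.
Sum = 1 + 4 + 2 + 2 + 3 + 4 + 4 + 5 + 3 + 5 + 4 = 37.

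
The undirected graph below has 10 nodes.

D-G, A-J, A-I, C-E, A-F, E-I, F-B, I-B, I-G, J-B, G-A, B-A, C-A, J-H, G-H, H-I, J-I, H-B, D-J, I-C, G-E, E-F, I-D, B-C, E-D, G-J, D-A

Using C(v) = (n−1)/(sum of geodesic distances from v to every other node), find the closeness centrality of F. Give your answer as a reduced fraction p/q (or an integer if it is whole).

3/5

Distances from F: A:1, B:1, C:2, D:2, E:1, G:2, H:2, I:2, J:2. Sum = 15.
n = 10, so closeness = 9/15 = 3/5.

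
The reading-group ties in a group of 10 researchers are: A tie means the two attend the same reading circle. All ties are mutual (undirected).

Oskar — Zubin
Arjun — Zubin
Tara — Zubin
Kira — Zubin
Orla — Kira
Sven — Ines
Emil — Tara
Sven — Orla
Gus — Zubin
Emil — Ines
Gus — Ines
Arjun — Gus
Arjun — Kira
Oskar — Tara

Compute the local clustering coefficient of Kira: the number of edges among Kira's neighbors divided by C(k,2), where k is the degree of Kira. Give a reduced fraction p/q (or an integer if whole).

1/3

Kira's neighbors: Arjun, Orla, and Zubin (k = 3).
Possible neighbor pairs: C(3,2) = 3. Edges among them: Arjun–Zubin → e = 1.
Clustering(Kira) = 1/3.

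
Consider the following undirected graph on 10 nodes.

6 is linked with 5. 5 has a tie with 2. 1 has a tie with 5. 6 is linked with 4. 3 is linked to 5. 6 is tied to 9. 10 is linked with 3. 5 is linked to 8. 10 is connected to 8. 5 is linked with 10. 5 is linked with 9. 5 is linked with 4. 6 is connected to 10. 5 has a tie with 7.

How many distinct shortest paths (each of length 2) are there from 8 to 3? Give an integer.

The shortest distance is 2. The length-2 paths are: 8–5–3; 8–10–3.
That gives 2 distinct shortest paths.

2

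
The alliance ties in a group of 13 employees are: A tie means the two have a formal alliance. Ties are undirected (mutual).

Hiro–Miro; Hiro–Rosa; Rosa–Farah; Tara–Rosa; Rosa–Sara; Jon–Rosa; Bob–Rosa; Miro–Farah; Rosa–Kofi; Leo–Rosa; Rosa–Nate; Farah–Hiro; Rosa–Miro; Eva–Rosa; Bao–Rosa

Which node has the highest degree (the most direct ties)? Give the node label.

Degrees — Bao:1, Bob:1, Eva:1, Farah:3, Hiro:3, Jon:1, Kofi:1, Leo:1, Miro:3, Nate:1, Rosa:12, Sara:1, Tara:1.
The maximum is 12, attained only by Rosa.

Rosa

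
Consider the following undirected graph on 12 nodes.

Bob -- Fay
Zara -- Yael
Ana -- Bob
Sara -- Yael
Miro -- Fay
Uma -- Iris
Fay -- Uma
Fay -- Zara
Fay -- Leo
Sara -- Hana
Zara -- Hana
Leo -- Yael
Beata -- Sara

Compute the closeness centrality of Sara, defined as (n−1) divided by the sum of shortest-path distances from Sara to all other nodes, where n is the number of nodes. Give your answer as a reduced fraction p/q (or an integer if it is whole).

Distances from Sara: Ana:5, Beata:1, Bob:4, Fay:3, Hana:1, Iris:5, Leo:2, Miro:4, Uma:4, Yael:1, Zara:2. Sum = 32.
n = 12, so closeness = 11/32.

11/32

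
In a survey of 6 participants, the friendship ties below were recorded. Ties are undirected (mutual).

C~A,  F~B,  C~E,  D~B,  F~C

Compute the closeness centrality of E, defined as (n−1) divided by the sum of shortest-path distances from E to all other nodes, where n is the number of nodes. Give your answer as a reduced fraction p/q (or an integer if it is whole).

5/12

Distances from E: A:2, B:3, C:1, D:4, F:2. Sum = 12.
n = 6, so closeness = 5/12.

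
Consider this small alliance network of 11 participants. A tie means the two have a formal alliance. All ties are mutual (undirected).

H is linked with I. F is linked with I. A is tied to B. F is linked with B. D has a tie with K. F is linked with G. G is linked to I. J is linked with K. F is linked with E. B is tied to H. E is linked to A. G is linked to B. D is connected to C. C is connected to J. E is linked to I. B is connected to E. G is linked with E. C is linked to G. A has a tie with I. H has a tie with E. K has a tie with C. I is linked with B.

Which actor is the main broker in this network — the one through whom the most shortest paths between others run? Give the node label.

Unnormalized betweenness of each node: A:0, B:13/3, C:43/2, D:0, E:13/3, F:0, G:24, H:0, I:13/3, J:0, K:1/2.
G has the largest value, 24, making it the main broker — the node through which the most shortest paths run.

G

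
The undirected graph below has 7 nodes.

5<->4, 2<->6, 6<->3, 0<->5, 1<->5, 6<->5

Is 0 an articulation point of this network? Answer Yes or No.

No

Even without 0, every remaining node can still reach every other (the residual graph is connected), so 0 is not a cut vertex.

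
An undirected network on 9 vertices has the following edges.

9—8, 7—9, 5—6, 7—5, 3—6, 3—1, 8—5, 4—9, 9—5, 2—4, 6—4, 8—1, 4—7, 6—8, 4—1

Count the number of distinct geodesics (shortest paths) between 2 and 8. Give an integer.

3

The shortest distance is 3. The length-3 paths are: 2–4–1–8; 2–4–6–8; 2–4–9–8.
That gives 3 distinct shortest paths.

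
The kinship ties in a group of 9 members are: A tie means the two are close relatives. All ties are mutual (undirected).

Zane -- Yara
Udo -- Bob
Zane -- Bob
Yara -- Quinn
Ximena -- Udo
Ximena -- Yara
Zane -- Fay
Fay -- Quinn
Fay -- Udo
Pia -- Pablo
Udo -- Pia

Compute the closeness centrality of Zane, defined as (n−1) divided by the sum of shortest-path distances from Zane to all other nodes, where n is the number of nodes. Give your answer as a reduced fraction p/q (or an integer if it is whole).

1/2

Distances from Zane: Bob:1, Fay:1, Pablo:4, Pia:3, Quinn:2, Udo:2, Ximena:2, Yara:1. Sum = 16.
n = 9, so closeness = 8/16 = 1/2.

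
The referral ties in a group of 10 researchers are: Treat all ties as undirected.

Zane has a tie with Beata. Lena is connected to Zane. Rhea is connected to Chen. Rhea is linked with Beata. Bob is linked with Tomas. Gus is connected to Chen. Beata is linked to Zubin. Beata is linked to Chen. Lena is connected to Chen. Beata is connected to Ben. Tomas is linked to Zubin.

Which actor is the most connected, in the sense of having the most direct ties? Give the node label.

Degrees — Beata:5, Ben:1, Bob:1, Chen:4, Gus:1, Lena:2, Rhea:2, Tomas:2, Zane:2, Zubin:2.
The maximum is 5, attained only by Beata.

Beata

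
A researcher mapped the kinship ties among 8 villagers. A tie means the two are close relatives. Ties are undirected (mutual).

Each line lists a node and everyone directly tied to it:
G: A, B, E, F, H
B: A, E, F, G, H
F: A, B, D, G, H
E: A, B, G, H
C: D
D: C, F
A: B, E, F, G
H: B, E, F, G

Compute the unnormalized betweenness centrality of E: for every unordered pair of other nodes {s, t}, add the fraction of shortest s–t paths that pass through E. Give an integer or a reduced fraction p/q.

1/4

Pairs whose geodesics pass through E — H–A: 1/4.
All other pairs contribute 0.
Summing the contributions gives betweenness(E) = 1/4.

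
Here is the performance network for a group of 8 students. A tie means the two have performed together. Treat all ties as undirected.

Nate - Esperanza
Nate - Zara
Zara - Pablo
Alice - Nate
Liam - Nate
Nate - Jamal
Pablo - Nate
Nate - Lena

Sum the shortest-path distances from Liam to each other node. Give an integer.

Distances from Liam: Alice:2, Esperanza:2, Jamal:2, Lena:2, Nate:1, Pablo:2, Zara:2.
Sum = 2 + 2 + 2 + 2 + 1 + 2 + 2 = 13.

13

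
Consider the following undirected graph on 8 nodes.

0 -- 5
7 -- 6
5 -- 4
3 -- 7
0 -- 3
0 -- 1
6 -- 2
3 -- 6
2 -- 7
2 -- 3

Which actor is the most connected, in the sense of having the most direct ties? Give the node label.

Degrees — 0:3, 1:1, 2:3, 3:4, 4:1, 5:2, 6:3, 7:3.
The maximum is 4, attained only by 3.

3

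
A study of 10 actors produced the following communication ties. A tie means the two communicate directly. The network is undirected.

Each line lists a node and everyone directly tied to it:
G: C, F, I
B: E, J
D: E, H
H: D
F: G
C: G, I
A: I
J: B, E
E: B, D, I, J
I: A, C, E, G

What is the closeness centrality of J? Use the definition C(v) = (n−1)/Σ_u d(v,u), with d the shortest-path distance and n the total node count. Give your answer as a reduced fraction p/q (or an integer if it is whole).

9/22

Distances from J: A:3, B:1, C:3, D:2, E:1, F:4, G:3, H:3, I:2. Sum = 22.
n = 10, so closeness = 9/22.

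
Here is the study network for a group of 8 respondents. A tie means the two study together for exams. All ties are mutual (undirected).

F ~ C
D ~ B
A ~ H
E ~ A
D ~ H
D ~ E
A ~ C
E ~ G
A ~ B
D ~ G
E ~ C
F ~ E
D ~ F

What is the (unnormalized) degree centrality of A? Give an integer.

A is directly tied to B, C, E, and H. That is 4 neighbors, so the degree of A is 4.

4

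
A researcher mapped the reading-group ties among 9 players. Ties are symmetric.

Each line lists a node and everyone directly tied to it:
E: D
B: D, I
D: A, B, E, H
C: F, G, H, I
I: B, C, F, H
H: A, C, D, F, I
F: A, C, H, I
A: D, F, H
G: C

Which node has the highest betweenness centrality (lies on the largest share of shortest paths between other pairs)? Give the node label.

D

Unnormalized betweenness of each node: A:1, B:1, C:7, D:17/2, E:0, F:3/2, G:0, H:15/2, I:7/2.
D has the largest value, 17/2, making it the main broker — the node through which the most shortest paths run.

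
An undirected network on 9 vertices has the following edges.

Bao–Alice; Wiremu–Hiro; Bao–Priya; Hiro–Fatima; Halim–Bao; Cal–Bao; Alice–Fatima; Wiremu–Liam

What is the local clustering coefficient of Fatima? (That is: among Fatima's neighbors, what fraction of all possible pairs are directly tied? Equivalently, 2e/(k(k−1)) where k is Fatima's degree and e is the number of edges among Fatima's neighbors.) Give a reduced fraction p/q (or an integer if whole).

Fatima's neighbors: Alice and Hiro (k = 2).
Possible neighbor pairs: C(2,2) = 1. Edges among them: none → e = 0.
Clustering(Fatima) = 0/1.

0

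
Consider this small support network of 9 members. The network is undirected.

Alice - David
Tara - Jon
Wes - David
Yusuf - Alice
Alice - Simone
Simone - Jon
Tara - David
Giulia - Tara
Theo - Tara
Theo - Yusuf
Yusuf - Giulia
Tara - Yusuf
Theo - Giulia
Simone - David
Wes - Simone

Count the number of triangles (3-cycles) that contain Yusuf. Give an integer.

3

Yusuf's neighbors: Alice, Giulia, Tara, and Theo.
Neighbor pairs that are themselves tied: Yusuf–Giulia–Tara; Yusuf–Giulia–Theo; Yusuf–Tara–Theo. Each forms one triangle with Yusuf, for 3 in total.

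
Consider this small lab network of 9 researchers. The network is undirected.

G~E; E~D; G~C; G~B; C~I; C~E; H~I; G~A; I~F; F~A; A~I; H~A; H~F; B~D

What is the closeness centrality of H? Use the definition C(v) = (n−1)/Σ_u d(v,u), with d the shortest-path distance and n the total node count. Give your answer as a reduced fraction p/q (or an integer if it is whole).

Distances from H: A:1, B:3, C:2, D:4, E:3, F:1, G:2, I:1. Sum = 17.
n = 9, so closeness = 8/17.

8/17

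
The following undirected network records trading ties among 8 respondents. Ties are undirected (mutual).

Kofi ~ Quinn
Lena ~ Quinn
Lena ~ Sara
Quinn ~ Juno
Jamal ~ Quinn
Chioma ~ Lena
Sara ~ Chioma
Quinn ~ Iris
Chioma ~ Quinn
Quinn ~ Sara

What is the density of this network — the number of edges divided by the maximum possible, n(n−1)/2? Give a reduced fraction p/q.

5/14

There are 10 edges and 8 nodes, so the maximum possible is C(8,2) = 28.
Density = 10/28 = 5/14.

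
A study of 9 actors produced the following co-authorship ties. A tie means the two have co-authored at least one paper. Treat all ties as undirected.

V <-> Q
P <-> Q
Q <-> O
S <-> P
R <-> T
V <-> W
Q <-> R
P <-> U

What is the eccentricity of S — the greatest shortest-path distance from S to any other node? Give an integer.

Distances from S: O:3, P:1, Q:2, R:3, T:4, U:2, V:3, W:4.
The largest is 4 (to T and W), so the eccentricity of S is 4.

4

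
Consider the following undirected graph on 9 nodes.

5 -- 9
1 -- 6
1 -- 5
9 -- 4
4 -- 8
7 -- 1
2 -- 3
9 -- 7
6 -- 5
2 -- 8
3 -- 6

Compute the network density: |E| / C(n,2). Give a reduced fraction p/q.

There are 11 edges and 9 nodes, so the maximum possible is C(9,2) = 36.
Density = 11/36.

11/36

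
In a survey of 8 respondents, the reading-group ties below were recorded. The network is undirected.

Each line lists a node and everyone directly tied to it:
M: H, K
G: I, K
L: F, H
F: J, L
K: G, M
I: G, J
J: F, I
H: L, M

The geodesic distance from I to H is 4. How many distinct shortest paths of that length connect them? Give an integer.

2

The shortest distance is 4. The length-4 paths are: I–G–K–M–H; I–J–F–L–H.
That gives 2 distinct shortest paths.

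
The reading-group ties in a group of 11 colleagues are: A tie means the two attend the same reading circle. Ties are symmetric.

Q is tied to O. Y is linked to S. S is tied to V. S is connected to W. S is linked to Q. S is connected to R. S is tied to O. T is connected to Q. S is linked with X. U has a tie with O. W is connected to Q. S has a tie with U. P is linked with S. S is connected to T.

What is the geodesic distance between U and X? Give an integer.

2

One shortest route is U – S – X, which uses 2 edges, and U and X are not directly tied, so nothing shorter exists. So d(U,X) = 2.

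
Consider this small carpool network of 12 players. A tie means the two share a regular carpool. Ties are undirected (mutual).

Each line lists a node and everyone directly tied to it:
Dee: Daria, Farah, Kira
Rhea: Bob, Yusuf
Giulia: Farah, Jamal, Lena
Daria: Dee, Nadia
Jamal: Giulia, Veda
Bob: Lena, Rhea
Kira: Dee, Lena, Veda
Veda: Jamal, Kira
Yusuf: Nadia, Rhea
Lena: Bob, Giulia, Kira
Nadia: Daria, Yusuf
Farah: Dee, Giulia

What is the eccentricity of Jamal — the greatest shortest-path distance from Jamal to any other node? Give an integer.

5

Distances from Jamal: Bob:3, Daria:4, Dee:3, Farah:2, Giulia:1, Kira:2, Lena:2, Nadia:5, Rhea:4, Veda:1, Yusuf:5.
The largest is 5 (to Nadia and Yusuf), so the eccentricity of Jamal is 5.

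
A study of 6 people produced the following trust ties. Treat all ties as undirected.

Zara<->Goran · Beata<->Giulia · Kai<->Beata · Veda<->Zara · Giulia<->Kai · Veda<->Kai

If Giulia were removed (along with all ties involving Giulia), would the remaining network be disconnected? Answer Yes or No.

Even without Giulia, every remaining node can still reach every other (the residual graph is connected), so Giulia is not a cut vertex.

No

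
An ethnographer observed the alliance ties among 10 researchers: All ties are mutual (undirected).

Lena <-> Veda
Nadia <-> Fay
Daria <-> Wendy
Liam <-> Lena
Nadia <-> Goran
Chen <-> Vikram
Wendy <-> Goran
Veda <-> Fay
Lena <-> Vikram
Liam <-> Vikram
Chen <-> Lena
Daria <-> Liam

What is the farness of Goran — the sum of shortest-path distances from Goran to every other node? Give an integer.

25

Distances from Goran: Chen:5, Daria:2, Fay:2, Lena:4, Liam:3, Nadia:1, Veda:3, Vikram:4, Wendy:1.
Sum = 5 + 2 + 2 + 4 + 3 + 1 + 3 + 4 + 1 = 25.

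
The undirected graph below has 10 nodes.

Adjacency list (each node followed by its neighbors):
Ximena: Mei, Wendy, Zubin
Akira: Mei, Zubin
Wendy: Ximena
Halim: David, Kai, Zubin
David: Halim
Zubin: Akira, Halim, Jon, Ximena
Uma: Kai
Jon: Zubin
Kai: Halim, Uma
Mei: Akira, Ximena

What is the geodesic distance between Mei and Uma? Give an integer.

One shortest route is Mei – Ximena – Zubin – Halim – Kai – Uma, which uses 5 edges, and at distance 4 from Mei we only reach {David, Kai}, which does not include Uma. So d(Mei,Uma) = 5.

5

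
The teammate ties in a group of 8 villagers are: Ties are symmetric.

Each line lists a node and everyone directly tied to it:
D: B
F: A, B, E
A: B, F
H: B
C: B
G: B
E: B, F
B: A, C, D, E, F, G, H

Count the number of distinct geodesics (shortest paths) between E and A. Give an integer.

2

The shortest distance is 2. The length-2 paths are: E–B–A; E–F–A.
That gives 2 distinct shortest paths.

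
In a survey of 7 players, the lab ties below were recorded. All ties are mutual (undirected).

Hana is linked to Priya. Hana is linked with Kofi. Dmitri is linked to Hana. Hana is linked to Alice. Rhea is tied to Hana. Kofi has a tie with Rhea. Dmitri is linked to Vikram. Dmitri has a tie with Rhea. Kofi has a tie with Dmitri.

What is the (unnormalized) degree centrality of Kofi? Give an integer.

Kofi is directly tied to Dmitri, Hana, and Rhea. That is 3 neighbors, so the degree of Kofi is 3.

3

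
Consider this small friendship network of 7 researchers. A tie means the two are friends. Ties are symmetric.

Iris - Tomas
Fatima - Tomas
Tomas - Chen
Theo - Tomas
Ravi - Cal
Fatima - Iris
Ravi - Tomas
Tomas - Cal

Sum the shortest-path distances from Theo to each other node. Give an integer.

11

Distances from Theo: Cal:2, Chen:2, Fatima:2, Iris:2, Ravi:2, Tomas:1.
Sum = 2 + 2 + 2 + 2 + 2 + 1 = 11.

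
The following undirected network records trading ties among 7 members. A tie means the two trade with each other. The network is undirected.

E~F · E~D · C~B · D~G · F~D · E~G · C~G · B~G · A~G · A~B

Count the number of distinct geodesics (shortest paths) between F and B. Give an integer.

2

The shortest distance is 3. The length-3 paths are: F–D–G–B; F–E–G–B.
That gives 2 distinct shortest paths.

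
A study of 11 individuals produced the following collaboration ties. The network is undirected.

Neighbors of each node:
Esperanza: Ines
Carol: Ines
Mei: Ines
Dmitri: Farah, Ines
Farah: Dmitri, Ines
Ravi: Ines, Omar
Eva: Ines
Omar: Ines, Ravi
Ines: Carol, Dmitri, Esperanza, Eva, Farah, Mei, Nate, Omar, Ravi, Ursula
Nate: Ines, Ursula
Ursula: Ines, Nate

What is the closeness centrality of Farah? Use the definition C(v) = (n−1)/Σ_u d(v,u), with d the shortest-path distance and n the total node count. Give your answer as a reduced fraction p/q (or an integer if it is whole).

Distances from Farah: Carol:2, Dmitri:1, Esperanza:2, Eva:2, Ines:1, Mei:2, Nate:2, Omar:2, Ravi:2, Ursula:2. Sum = 18.
n = 11, so closeness = 10/18 = 5/9.

5/9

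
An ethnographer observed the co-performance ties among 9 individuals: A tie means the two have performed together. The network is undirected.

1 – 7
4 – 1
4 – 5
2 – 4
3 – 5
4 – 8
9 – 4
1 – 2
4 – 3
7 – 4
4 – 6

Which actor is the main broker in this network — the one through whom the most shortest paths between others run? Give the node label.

4

Unnormalized betweenness of each node: 1:1/2, 2:0, 3:0, 4:49/2, 5:0, 6:0, 7:0, 8:0, 9:0.
4 has the largest value, 49/2, making it the main broker — the node through which the most shortest paths run.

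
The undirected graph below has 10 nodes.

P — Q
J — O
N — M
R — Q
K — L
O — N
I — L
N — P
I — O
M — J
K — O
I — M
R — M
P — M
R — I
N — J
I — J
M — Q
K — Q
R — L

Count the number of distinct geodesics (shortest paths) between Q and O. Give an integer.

The shortest distance is 2, and the only length-2 path is Q–K–O. So there is exactly 1 shortest path.

1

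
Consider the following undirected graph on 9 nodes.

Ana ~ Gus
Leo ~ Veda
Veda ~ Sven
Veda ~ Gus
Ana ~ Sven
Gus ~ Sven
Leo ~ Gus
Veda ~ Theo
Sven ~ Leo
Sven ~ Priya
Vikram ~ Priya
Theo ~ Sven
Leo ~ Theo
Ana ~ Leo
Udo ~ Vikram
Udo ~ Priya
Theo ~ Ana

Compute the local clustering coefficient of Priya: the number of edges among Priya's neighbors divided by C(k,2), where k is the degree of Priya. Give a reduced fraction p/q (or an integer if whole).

Priya's neighbors: Sven, Udo, and Vikram (k = 3).
Possible neighbor pairs: C(3,2) = 3. Edges among them: Udo–Vikram → e = 1.
Clustering(Priya) = 1/3.

1/3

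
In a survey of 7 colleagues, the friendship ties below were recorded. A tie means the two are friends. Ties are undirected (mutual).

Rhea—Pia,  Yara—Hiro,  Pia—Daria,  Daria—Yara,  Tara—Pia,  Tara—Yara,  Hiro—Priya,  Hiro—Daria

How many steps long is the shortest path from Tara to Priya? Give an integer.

One shortest route is Tara – Yara – Hiro – Priya, which uses 3 edges, and at distance 2 from Tara we only reach {Daria, Hiro, Rhea}, which does not include Priya. So d(Tara,Priya) = 3.

3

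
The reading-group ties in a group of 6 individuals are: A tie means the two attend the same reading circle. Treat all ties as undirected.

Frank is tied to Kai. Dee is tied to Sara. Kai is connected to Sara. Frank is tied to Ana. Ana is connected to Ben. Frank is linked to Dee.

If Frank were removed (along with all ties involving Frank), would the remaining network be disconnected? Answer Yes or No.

Removing Frank leaves {Ana and Ben} with no path to {Dee, Kai, and Sara}, so the network splits into 2 components. Frank is a cut vertex.

Yes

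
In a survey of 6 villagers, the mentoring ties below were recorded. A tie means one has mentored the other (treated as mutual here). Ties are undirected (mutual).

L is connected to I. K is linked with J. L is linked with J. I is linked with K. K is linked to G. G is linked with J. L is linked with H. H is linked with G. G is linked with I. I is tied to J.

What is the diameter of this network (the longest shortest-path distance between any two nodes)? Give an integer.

Eccentricity of each node (its greatest distance to any other): G:2, H:2, I:2, J:2, K:2, L:2.
The maximum eccentricity is 2, realized for instance by the pair J–H via J – L – H. So the diameter is 2.

2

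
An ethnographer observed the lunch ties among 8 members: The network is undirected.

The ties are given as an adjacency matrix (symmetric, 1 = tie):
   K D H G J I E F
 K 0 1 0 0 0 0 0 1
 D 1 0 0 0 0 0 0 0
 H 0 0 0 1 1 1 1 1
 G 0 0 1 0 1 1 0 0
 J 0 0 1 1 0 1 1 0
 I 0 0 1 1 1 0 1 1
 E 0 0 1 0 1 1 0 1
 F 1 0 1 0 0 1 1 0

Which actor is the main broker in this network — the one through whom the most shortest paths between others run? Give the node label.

F

Unnormalized betweenness of each node: D:0, E:1, F:10, G:0, H:17/6, I:17/6, J:1/3, K:6.
F has the largest value, 10, making it the main broker — the node through which the most shortest paths run.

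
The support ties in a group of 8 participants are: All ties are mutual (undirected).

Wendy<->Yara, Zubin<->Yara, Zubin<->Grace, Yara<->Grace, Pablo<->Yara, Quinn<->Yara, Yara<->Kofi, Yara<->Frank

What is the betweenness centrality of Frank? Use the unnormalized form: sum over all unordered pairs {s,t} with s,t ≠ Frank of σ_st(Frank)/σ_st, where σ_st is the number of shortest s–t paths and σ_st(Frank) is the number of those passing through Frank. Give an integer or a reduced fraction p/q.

No shortest path between any pair of other nodes passes through Frank.
Summing the contributions gives betweenness(Frank) = 0.

0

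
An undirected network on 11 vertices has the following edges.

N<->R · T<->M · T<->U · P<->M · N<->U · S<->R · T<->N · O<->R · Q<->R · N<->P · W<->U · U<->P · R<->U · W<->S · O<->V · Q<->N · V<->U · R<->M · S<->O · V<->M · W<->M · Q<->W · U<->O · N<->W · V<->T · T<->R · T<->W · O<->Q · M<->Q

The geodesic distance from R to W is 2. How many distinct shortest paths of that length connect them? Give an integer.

The shortest distance is 2. The length-2 paths are: R–N–W; R–T–W; R–M–W; R–S–W; R–Q–W; R–U–W.
That gives 6 distinct shortest paths.

6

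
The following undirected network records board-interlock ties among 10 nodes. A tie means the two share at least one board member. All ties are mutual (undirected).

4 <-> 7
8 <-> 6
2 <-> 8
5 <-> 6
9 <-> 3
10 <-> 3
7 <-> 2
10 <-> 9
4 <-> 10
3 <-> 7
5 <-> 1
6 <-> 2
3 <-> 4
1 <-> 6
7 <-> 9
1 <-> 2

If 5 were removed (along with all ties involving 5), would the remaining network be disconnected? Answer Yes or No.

Even without 5, every remaining node can still reach every other (the residual graph is connected), so 5 is not a cut vertex.

No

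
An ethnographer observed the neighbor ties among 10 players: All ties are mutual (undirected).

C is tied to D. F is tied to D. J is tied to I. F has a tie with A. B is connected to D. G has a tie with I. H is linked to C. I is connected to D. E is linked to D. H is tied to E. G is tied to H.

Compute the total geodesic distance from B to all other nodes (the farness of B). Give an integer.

21

Distances from B: A:3, C:2, D:1, E:2, F:2, G:3, H:3, I:2, J:3.
Sum = 3 + 2 + 1 + 2 + 2 + 3 + 3 + 2 + 3 = 21.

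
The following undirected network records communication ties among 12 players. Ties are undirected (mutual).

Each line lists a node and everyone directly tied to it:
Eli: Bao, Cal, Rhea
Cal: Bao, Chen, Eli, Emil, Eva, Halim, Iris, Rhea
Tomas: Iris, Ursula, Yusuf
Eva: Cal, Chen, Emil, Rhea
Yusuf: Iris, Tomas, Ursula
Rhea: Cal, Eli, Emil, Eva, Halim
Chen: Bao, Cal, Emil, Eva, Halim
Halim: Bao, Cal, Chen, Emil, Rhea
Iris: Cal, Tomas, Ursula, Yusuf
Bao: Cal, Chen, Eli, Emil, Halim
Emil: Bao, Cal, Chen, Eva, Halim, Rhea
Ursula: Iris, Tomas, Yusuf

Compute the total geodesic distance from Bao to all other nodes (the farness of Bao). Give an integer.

20

Distances from Bao: Cal:1, Chen:1, Eli:1, Emil:1, Eva:2, Halim:1, Iris:2, Rhea:2, Tomas:3, Ursula:3, Yusuf:3.
Sum = 1 + 1 + 1 + 1 + 2 + 1 + 2 + 2 + 3 + 3 + 3 = 20.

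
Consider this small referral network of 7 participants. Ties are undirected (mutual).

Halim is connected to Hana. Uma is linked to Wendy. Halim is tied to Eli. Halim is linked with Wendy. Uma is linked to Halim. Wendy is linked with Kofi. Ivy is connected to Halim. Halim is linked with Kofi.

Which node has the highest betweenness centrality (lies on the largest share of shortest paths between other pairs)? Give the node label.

Halim

Unnormalized betweenness of each node: Eli:0, Halim:25/2, Hana:0, Ivy:0, Kofi:0, Uma:0, Wendy:1/2.
Halim has the largest value, 25/2, making it the main broker — the node through which the most shortest paths run.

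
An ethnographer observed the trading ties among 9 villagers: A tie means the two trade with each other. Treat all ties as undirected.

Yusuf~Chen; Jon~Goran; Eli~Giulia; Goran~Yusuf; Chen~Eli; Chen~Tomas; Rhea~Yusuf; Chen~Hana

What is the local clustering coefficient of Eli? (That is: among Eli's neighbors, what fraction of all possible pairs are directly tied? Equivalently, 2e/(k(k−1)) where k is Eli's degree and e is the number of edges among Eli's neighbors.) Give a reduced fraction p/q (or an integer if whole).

0

Eli's neighbors: Chen and Giulia (k = 2).
Possible neighbor pairs: C(2,2) = 1. Edges among them: none → e = 0.
Clustering(Eli) = 0/1.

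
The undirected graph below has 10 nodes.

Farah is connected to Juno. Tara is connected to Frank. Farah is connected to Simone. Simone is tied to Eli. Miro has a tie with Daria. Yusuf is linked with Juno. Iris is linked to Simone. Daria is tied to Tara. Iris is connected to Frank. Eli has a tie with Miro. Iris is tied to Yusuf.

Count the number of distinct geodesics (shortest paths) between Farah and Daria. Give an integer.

1

The shortest distance is 4, and the only length-4 path is Farah–Simone–Eli–Miro–Daria. So there is exactly 1 shortest path.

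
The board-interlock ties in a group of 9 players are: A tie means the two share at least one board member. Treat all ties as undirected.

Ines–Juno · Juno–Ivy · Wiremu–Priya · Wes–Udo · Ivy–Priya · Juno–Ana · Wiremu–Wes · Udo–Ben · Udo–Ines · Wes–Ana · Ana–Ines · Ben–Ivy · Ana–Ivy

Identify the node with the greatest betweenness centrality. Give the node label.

Unnormalized betweenness of each node: Ana:9/2, Ben:3/2, Ines:3/2, Ivy:15/2, Juno:1, Priya:2, Udo:7/2, Wes:5, Wiremu:3/2.
Ivy has the largest value, 15/2, making it the main broker — the node through which the most shortest paths run.

Ivy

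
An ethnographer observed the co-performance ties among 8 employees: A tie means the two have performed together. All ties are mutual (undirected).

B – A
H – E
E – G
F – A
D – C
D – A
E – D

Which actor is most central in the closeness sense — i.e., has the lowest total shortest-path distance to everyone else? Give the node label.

Farness (sum of distances to all others) for each node — A:13, B:19, C:17, D:11, E:13, F:19, G:19, H:19.
The smallest farness is 11, for D, so D has the highest closeness.

D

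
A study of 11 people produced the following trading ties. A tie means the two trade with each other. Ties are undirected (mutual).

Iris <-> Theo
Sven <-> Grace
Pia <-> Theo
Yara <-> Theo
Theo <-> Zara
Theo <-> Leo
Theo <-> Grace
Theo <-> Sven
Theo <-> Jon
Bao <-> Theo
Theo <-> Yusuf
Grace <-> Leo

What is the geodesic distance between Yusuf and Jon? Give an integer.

One shortest route is Yusuf – Theo – Jon, which uses 2 edges, and Yusuf and Jon are not directly tied, so nothing shorter exists. So d(Yusuf,Jon) = 2.

2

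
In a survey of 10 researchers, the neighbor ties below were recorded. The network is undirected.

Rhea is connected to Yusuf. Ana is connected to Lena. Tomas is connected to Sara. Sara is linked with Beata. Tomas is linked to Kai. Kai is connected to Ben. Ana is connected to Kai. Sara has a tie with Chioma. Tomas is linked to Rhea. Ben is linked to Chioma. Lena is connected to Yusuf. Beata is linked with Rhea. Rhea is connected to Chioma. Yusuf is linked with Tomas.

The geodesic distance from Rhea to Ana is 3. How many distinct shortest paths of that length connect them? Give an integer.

The shortest distance is 3. The length-3 paths are: Rhea–Tomas–Kai–Ana; Rhea–Yusuf–Lena–Ana.
That gives 2 distinct shortest paths.

2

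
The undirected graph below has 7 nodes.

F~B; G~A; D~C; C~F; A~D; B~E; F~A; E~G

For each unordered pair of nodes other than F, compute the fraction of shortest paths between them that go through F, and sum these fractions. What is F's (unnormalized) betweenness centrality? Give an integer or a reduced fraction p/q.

5

Pairs whose geodesics pass through F — A–B: 1; A–C: 1/2; G–C: 1/2; E–C: 1; B–C: 1; B–D: 2/2.
All other pairs contribute 0.
Summing the contributions gives betweenness(F) = 5.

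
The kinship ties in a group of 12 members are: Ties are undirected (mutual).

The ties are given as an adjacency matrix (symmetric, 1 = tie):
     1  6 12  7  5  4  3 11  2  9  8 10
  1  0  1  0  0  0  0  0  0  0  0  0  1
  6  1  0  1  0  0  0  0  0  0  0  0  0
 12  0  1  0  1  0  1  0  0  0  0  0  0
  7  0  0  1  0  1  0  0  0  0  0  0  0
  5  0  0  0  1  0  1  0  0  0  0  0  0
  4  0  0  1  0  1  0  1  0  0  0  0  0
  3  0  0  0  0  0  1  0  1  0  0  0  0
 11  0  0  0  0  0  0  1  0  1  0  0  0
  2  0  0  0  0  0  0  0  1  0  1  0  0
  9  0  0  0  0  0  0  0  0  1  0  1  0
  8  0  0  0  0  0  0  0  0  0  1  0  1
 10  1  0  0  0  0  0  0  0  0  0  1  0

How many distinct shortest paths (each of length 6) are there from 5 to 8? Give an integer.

3

The shortest distance is 6. The length-6 paths are: 5–4–3–11–2–9–8; 5–7–12–6–1–10–8; 5–4–12–6–1–10–8.
That gives 3 distinct shortest paths.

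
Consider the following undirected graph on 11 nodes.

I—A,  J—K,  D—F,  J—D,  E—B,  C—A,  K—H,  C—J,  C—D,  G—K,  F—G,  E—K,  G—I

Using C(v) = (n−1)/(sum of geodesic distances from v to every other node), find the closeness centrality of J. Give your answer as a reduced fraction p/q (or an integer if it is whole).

Distances from J: A:2, B:3, C:1, D:1, E:2, F:2, G:2, H:2, I:3, K:1. Sum = 19.
n = 11, so closeness = 10/19.

10/19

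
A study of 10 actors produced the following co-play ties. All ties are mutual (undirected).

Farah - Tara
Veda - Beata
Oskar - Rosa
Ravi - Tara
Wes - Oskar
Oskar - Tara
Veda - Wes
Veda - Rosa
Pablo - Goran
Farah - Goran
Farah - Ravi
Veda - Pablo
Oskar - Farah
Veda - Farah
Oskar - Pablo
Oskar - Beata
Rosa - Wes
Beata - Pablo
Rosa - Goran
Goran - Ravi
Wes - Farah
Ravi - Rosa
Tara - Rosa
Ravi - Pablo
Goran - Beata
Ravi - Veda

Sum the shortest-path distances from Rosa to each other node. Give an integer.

Distances from Rosa: Beata:2, Farah:2, Goran:1, Oskar:1, Pablo:2, Ravi:1, Tara:1, Veda:1, Wes:1.
Sum = 2 + 2 + 1 + 1 + 2 + 1 + 1 + 1 + 1 = 12.

12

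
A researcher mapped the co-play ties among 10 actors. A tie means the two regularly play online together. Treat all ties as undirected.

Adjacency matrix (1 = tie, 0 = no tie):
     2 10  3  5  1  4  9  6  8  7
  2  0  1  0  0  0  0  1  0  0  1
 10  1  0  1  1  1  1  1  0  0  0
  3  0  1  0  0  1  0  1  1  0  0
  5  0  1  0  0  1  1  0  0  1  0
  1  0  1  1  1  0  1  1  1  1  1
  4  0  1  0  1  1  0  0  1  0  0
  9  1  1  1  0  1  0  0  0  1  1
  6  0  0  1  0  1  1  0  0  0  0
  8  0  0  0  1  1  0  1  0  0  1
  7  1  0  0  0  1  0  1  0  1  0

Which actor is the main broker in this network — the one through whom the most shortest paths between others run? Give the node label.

Unnormalized betweenness of each node: 1:55/6, 2:1/3, 3:7/6, 4:1, 5:5/6, 6:1/3, 7:1, 8:5/6, 9:10/3, 10:5.
1 has the largest value, 55/6, making it the main broker — the node through which the most shortest paths run.

1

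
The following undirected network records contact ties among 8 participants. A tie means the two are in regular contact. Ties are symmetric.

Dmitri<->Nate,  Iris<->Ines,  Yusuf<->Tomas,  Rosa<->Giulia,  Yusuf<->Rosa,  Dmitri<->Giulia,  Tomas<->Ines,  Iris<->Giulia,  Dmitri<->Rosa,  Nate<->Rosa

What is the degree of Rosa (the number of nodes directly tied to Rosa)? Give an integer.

4

Rosa is directly tied to Dmitri, Giulia, Nate, and Yusuf. That is 4 neighbors, so the degree of Rosa is 4.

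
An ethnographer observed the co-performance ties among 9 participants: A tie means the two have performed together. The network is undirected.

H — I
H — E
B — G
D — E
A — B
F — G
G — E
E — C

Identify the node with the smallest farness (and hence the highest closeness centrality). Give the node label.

E

Farness (sum of distances to all others) for each node — A:26, B:19, C:20, D:20, E:13, F:21, G:14, H:18, I:25.
The smallest farness is 13, for E, so E has the highest closeness.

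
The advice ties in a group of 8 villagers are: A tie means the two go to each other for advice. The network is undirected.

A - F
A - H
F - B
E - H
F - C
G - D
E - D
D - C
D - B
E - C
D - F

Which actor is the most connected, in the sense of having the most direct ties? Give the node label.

Degrees — A:2, B:2, C:3, D:5, E:3, F:4, G:1, H:2.
The maximum is 5, attained only by D.

D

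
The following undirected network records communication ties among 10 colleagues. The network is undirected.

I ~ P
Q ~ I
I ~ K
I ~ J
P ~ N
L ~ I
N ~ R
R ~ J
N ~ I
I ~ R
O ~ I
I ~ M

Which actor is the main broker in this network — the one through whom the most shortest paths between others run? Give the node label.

I

Unnormalized betweenness of each node: I:32, J:0, K:0, L:0, M:0, N:1/2, O:0, P:0, Q:0, R:1/2.
I has the largest value, 32, making it the main broker — the node through which the most shortest paths run.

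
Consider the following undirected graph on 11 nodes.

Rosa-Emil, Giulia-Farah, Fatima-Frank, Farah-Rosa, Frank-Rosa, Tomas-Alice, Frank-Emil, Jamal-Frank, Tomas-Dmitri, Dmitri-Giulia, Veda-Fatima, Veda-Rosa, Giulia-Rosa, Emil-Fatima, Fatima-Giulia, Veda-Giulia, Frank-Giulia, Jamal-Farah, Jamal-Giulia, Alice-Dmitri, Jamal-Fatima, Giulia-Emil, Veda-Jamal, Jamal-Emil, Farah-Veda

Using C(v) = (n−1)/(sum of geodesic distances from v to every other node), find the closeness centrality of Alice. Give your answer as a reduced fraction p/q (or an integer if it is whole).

2/5

Distances from Alice: Dmitri:1, Emil:3, Farah:3, Fatima:3, Frank:3, Giulia:2, Jamal:3, Rosa:3, Tomas:1, Veda:3. Sum = 25.
n = 11, so closeness = 10/25 = 2/5.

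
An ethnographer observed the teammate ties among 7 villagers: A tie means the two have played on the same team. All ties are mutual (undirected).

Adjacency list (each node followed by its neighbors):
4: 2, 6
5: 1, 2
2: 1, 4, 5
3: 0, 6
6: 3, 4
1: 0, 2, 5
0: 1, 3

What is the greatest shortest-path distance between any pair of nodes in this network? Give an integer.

3

Eccentricity of each node (its greatest distance to any other): 0:3, 1:3, 2:3, 3:3, 4:3, 5:3, 6:3.
The maximum eccentricity is 3, realized for instance by the pair 1–6 via 1 – 2 – 4 – 6. So the diameter is 3.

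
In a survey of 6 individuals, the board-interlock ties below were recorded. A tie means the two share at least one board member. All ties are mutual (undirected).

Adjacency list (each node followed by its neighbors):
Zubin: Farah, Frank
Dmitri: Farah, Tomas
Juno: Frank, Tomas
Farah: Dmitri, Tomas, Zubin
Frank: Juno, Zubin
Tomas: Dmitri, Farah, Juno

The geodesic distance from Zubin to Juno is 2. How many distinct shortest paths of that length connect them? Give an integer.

The shortest distance is 2, and the only length-2 path is Zubin–Frank–Juno. So there is exactly 1 shortest path.

1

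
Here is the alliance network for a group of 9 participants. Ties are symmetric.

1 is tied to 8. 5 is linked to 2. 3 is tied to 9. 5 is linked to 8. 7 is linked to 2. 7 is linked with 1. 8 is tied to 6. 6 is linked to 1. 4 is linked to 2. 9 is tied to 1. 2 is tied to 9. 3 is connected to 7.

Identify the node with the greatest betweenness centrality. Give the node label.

2

Unnormalized betweenness of each node: 1:23/3, 2:31/3, 3:1/3, 4:0, 5:8/3, 6:0, 7:14/3, 8:8/3, 9:14/3.
2 has the largest value, 31/3, making it the main broker — the node through which the most shortest paths run.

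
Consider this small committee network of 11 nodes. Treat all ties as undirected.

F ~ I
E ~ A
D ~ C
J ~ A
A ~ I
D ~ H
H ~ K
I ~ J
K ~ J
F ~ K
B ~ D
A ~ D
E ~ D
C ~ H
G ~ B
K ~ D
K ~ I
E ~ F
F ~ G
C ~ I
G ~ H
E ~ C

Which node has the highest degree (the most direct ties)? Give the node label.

Degrees — A:4, B:2, C:4, D:6, E:4, F:4, G:3, H:4, I:5, J:3, K:5.
The maximum is 6, attained only by D.

D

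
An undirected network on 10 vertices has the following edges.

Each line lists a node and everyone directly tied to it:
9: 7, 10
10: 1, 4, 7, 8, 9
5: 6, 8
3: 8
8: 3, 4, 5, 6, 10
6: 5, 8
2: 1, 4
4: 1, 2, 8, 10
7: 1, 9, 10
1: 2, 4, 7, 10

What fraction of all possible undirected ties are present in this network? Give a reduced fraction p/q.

1/3

There are 15 edges and 10 nodes, so the maximum possible is C(10,2) = 45.
Density = 15/45 = 1/3.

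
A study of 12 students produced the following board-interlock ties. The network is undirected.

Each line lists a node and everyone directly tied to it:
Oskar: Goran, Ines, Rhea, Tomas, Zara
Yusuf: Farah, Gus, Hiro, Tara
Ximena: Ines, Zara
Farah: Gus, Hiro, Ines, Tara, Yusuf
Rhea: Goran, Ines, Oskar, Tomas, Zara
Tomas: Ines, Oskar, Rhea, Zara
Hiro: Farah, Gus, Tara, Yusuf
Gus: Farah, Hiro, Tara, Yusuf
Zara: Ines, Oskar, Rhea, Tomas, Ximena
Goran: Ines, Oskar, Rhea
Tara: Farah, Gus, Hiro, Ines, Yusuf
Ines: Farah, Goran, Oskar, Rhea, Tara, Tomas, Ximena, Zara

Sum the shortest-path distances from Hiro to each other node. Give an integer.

Distances from Hiro: Farah:1, Goran:3, Gus:1, Ines:2, Oskar:3, Rhea:3, Tara:1, Tomas:3, Ximena:3, Yusuf:1, Zara:3.
Sum = 1 + 3 + 1 + 2 + 3 + 3 + 1 + 3 + 3 + 1 + 3 = 24.

24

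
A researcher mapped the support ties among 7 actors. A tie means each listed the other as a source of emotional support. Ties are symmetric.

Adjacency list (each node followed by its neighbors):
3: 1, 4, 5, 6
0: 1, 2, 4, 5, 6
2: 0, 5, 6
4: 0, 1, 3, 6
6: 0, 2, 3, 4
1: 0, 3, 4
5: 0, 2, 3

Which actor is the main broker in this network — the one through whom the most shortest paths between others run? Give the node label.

0

Unnormalized betweenness of each node: 0:19/6, 1:1/4, 2:1/3, 3:5/3, 4:7/12, 5:3/4, 6:5/4.
0 has the largest value, 19/6, making it the main broker — the node through which the most shortest paths run.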